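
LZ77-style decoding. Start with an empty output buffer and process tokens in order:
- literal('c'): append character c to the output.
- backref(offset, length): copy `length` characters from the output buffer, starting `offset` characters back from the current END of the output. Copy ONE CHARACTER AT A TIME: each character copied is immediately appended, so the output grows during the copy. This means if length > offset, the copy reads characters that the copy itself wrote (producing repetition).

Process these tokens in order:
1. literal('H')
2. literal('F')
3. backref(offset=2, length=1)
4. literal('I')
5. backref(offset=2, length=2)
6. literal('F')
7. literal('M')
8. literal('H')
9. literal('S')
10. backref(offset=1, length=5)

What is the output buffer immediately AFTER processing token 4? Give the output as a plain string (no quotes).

Answer: HFHI

Derivation:
Token 1: literal('H'). Output: "H"
Token 2: literal('F'). Output: "HF"
Token 3: backref(off=2, len=1). Copied 'H' from pos 0. Output: "HFH"
Token 4: literal('I'). Output: "HFHI"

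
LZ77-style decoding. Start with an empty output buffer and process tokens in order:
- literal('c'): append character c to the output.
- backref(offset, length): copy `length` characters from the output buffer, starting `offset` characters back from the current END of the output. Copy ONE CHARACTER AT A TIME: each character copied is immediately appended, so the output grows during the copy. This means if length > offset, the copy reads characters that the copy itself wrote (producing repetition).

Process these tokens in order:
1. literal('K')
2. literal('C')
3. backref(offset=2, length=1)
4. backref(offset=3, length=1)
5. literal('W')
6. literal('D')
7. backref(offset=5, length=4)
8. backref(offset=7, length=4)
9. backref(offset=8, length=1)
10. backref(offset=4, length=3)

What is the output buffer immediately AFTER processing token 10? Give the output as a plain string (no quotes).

Answer: KCKKWDCKKWKWDCCWDC

Derivation:
Token 1: literal('K'). Output: "K"
Token 2: literal('C'). Output: "KC"
Token 3: backref(off=2, len=1). Copied 'K' from pos 0. Output: "KCK"
Token 4: backref(off=3, len=1). Copied 'K' from pos 0. Output: "KCKK"
Token 5: literal('W'). Output: "KCKKW"
Token 6: literal('D'). Output: "KCKKWD"
Token 7: backref(off=5, len=4). Copied 'CKKW' from pos 1. Output: "KCKKWDCKKW"
Token 8: backref(off=7, len=4). Copied 'KWDC' from pos 3. Output: "KCKKWDCKKWKWDC"
Token 9: backref(off=8, len=1). Copied 'C' from pos 6. Output: "KCKKWDCKKWKWDCC"
Token 10: backref(off=4, len=3). Copied 'WDC' from pos 11. Output: "KCKKWDCKKWKWDCCWDC"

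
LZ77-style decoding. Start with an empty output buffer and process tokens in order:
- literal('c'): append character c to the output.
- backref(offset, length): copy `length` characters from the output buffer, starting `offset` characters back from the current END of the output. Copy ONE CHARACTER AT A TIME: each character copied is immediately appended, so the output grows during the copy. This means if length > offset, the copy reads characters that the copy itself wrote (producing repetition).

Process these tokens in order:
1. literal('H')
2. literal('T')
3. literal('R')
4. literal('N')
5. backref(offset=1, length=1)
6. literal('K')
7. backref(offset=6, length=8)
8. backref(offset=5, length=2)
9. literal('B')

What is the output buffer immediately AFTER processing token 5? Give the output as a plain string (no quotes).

Token 1: literal('H'). Output: "H"
Token 2: literal('T'). Output: "HT"
Token 3: literal('R'). Output: "HTR"
Token 4: literal('N'). Output: "HTRN"
Token 5: backref(off=1, len=1). Copied 'N' from pos 3. Output: "HTRNN"

Answer: HTRNN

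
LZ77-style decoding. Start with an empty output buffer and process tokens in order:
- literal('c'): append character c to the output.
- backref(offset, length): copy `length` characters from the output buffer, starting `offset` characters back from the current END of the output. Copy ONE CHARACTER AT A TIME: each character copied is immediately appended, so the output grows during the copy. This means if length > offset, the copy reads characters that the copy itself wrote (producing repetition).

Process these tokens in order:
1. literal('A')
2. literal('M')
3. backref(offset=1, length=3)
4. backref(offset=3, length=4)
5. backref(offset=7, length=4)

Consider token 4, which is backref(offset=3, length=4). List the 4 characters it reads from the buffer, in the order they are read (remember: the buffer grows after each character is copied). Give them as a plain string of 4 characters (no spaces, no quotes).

Token 1: literal('A'). Output: "A"
Token 2: literal('M'). Output: "AM"
Token 3: backref(off=1, len=3) (overlapping!). Copied 'MMM' from pos 1. Output: "AMMMM"
Token 4: backref(off=3, len=4). Buffer before: "AMMMM" (len 5)
  byte 1: read out[2]='M', append. Buffer now: "AMMMMM"
  byte 2: read out[3]='M', append. Buffer now: "AMMMMMM"
  byte 3: read out[4]='M', append. Buffer now: "AMMMMMMM"
  byte 4: read out[5]='M', append. Buffer now: "AMMMMMMMM"

Answer: MMMM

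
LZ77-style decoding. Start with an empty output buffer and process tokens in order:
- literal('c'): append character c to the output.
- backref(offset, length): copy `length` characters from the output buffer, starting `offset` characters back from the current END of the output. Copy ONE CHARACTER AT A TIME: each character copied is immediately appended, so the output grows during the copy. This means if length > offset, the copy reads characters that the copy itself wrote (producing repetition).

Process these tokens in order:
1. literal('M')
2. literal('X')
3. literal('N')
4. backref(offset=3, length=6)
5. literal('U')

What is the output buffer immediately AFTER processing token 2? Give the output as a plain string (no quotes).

Token 1: literal('M'). Output: "M"
Token 2: literal('X'). Output: "MX"

Answer: MX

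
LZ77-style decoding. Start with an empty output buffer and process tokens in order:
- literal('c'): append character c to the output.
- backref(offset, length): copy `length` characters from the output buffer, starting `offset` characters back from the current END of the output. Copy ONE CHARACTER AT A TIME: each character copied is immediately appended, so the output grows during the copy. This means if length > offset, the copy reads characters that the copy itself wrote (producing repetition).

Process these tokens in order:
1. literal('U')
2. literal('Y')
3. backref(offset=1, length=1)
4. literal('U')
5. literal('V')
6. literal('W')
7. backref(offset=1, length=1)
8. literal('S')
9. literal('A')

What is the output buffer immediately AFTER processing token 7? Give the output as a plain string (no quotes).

Token 1: literal('U'). Output: "U"
Token 2: literal('Y'). Output: "UY"
Token 3: backref(off=1, len=1). Copied 'Y' from pos 1. Output: "UYY"
Token 4: literal('U'). Output: "UYYU"
Token 5: literal('V'). Output: "UYYUV"
Token 6: literal('W'). Output: "UYYUVW"
Token 7: backref(off=1, len=1). Copied 'W' from pos 5. Output: "UYYUVWW"

Answer: UYYUVWW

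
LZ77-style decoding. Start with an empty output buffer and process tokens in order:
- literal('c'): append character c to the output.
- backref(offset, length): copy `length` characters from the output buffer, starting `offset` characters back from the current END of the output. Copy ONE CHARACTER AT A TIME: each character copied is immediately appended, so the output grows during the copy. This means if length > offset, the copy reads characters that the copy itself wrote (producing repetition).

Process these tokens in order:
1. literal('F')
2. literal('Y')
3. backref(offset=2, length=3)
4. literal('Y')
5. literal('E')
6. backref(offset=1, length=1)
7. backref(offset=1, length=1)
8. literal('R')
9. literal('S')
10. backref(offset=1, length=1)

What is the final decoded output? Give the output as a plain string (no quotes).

Answer: FYFYFYEEERSS

Derivation:
Token 1: literal('F'). Output: "F"
Token 2: literal('Y'). Output: "FY"
Token 3: backref(off=2, len=3) (overlapping!). Copied 'FYF' from pos 0. Output: "FYFYF"
Token 4: literal('Y'). Output: "FYFYFY"
Token 5: literal('E'). Output: "FYFYFYE"
Token 6: backref(off=1, len=1). Copied 'E' from pos 6. Output: "FYFYFYEE"
Token 7: backref(off=1, len=1). Copied 'E' from pos 7. Output: "FYFYFYEEE"
Token 8: literal('R'). Output: "FYFYFYEEER"
Token 9: literal('S'). Output: "FYFYFYEEERS"
Token 10: backref(off=1, len=1). Copied 'S' from pos 10. Output: "FYFYFYEEERSS"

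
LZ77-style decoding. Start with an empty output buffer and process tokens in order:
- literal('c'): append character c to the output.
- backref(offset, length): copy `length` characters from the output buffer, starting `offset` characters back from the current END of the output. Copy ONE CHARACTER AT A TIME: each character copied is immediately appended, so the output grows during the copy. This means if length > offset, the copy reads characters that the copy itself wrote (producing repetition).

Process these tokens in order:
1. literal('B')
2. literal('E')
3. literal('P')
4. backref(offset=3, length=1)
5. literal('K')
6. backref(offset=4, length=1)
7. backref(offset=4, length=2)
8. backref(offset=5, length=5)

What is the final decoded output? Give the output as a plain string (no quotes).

Answer: BEPBKEPBBKEPB

Derivation:
Token 1: literal('B'). Output: "B"
Token 2: literal('E'). Output: "BE"
Token 3: literal('P'). Output: "BEP"
Token 4: backref(off=3, len=1). Copied 'B' from pos 0. Output: "BEPB"
Token 5: literal('K'). Output: "BEPBK"
Token 6: backref(off=4, len=1). Copied 'E' from pos 1. Output: "BEPBKE"
Token 7: backref(off=4, len=2). Copied 'PB' from pos 2. Output: "BEPBKEPB"
Token 8: backref(off=5, len=5). Copied 'BKEPB' from pos 3. Output: "BEPBKEPBBKEPB"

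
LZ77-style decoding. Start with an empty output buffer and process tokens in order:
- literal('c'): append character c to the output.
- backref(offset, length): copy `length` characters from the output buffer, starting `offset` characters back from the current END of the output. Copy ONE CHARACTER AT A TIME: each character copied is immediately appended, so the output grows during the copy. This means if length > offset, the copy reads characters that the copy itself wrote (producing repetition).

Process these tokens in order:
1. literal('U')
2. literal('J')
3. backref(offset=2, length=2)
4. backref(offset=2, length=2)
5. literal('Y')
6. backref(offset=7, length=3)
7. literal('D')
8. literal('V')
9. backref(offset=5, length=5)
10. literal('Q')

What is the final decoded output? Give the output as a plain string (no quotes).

Answer: UJUJUJYUJUDVUJUDVQ

Derivation:
Token 1: literal('U'). Output: "U"
Token 2: literal('J'). Output: "UJ"
Token 3: backref(off=2, len=2). Copied 'UJ' from pos 0. Output: "UJUJ"
Token 4: backref(off=2, len=2). Copied 'UJ' from pos 2. Output: "UJUJUJ"
Token 5: literal('Y'). Output: "UJUJUJY"
Token 6: backref(off=7, len=3). Copied 'UJU' from pos 0. Output: "UJUJUJYUJU"
Token 7: literal('D'). Output: "UJUJUJYUJUD"
Token 8: literal('V'). Output: "UJUJUJYUJUDV"
Token 9: backref(off=5, len=5). Copied 'UJUDV' from pos 7. Output: "UJUJUJYUJUDVUJUDV"
Token 10: literal('Q'). Output: "UJUJUJYUJUDVUJUDVQ"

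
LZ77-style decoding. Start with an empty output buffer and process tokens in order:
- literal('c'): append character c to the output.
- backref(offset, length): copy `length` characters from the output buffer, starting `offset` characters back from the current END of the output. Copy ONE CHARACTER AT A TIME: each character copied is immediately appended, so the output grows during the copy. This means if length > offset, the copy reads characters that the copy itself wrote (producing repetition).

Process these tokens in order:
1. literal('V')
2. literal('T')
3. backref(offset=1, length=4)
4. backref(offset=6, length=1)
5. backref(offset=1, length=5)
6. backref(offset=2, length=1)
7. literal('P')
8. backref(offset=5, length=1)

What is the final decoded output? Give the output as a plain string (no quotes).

Answer: VTTTTTVVVVVVVPV

Derivation:
Token 1: literal('V'). Output: "V"
Token 2: literal('T'). Output: "VT"
Token 3: backref(off=1, len=4) (overlapping!). Copied 'TTTT' from pos 1. Output: "VTTTTT"
Token 4: backref(off=6, len=1). Copied 'V' from pos 0. Output: "VTTTTTV"
Token 5: backref(off=1, len=5) (overlapping!). Copied 'VVVVV' from pos 6. Output: "VTTTTTVVVVVV"
Token 6: backref(off=2, len=1). Copied 'V' from pos 10. Output: "VTTTTTVVVVVVV"
Token 7: literal('P'). Output: "VTTTTTVVVVVVVP"
Token 8: backref(off=5, len=1). Copied 'V' from pos 9. Output: "VTTTTTVVVVVVVPV"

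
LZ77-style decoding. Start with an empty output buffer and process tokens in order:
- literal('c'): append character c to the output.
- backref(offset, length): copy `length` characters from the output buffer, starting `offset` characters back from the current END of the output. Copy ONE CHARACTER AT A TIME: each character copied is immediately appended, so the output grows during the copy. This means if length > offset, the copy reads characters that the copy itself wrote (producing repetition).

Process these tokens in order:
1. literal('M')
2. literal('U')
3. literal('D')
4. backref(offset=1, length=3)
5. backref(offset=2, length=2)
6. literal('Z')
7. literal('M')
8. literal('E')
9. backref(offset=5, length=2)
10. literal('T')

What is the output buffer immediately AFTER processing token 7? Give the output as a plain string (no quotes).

Token 1: literal('M'). Output: "M"
Token 2: literal('U'). Output: "MU"
Token 3: literal('D'). Output: "MUD"
Token 4: backref(off=1, len=3) (overlapping!). Copied 'DDD' from pos 2. Output: "MUDDDD"
Token 5: backref(off=2, len=2). Copied 'DD' from pos 4. Output: "MUDDDDDD"
Token 6: literal('Z'). Output: "MUDDDDDDZ"
Token 7: literal('M'). Output: "MUDDDDDDZM"

Answer: MUDDDDDDZM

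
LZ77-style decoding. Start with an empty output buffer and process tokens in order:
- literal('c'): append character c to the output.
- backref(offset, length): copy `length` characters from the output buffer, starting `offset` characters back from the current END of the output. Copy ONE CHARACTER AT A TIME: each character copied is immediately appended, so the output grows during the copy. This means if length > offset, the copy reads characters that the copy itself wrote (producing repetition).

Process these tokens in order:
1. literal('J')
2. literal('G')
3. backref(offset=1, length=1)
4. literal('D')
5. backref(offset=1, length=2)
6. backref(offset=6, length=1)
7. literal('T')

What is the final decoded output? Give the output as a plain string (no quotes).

Token 1: literal('J'). Output: "J"
Token 2: literal('G'). Output: "JG"
Token 3: backref(off=1, len=1). Copied 'G' from pos 1. Output: "JGG"
Token 4: literal('D'). Output: "JGGD"
Token 5: backref(off=1, len=2) (overlapping!). Copied 'DD' from pos 3. Output: "JGGDDD"
Token 6: backref(off=6, len=1). Copied 'J' from pos 0. Output: "JGGDDDJ"
Token 7: literal('T'). Output: "JGGDDDJT"

Answer: JGGDDDJT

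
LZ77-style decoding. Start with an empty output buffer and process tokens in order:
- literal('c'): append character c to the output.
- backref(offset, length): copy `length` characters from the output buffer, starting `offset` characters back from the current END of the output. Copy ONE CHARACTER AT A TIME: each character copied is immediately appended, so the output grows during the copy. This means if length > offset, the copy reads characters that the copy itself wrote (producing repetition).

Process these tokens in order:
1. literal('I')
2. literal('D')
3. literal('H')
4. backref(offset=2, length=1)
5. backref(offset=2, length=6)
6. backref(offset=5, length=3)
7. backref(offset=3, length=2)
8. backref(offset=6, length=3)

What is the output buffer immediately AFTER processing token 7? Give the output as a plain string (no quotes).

Token 1: literal('I'). Output: "I"
Token 2: literal('D'). Output: "ID"
Token 3: literal('H'). Output: "IDH"
Token 4: backref(off=2, len=1). Copied 'D' from pos 1. Output: "IDHD"
Token 5: backref(off=2, len=6) (overlapping!). Copied 'HDHDHD' from pos 2. Output: "IDHDHDHDHD"
Token 6: backref(off=5, len=3). Copied 'DHD' from pos 5. Output: "IDHDHDHDHDDHD"
Token 7: backref(off=3, len=2). Copied 'DH' from pos 10. Output: "IDHDHDHDHDDHDDH"

Answer: IDHDHDHDHDDHDDH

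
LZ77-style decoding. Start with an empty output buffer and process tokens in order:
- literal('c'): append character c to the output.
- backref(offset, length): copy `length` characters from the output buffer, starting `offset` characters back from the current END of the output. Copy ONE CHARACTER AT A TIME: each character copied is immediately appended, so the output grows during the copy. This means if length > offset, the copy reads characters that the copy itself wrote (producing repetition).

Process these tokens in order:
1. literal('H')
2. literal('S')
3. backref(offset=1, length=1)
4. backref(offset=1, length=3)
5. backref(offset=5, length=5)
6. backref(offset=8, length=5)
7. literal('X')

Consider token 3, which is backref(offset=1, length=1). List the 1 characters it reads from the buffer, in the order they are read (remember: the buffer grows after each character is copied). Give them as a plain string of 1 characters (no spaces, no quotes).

Token 1: literal('H'). Output: "H"
Token 2: literal('S'). Output: "HS"
Token 3: backref(off=1, len=1). Buffer before: "HS" (len 2)
  byte 1: read out[1]='S', append. Buffer now: "HSS"

Answer: S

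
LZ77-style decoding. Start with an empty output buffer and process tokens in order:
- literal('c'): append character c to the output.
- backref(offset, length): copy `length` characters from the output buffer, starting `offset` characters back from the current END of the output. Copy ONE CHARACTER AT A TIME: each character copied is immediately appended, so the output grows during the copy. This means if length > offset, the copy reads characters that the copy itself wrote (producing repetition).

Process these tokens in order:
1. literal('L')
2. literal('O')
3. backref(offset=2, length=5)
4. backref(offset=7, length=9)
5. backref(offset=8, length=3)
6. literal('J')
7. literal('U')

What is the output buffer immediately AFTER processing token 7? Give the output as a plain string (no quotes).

Token 1: literal('L'). Output: "L"
Token 2: literal('O'). Output: "LO"
Token 3: backref(off=2, len=5) (overlapping!). Copied 'LOLOL' from pos 0. Output: "LOLOLOL"
Token 4: backref(off=7, len=9) (overlapping!). Copied 'LOLOLOLLO' from pos 0. Output: "LOLOLOLLOLOLOLLO"
Token 5: backref(off=8, len=3). Copied 'OLO' from pos 8. Output: "LOLOLOLLOLOLOLLOOLO"
Token 6: literal('J'). Output: "LOLOLOLLOLOLOLLOOLOJ"
Token 7: literal('U'). Output: "LOLOLOLLOLOLOLLOOLOJU"

Answer: LOLOLOLLOLOLOLLOOLOJU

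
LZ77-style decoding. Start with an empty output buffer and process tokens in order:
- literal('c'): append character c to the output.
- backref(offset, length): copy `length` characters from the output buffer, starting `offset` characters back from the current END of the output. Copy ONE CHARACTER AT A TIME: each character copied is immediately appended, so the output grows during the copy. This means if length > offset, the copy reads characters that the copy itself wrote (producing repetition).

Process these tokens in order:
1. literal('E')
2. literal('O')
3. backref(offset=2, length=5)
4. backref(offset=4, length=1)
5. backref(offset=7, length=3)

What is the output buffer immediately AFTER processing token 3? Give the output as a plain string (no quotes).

Answer: EOEOEOE

Derivation:
Token 1: literal('E'). Output: "E"
Token 2: literal('O'). Output: "EO"
Token 3: backref(off=2, len=5) (overlapping!). Copied 'EOEOE' from pos 0. Output: "EOEOEOE"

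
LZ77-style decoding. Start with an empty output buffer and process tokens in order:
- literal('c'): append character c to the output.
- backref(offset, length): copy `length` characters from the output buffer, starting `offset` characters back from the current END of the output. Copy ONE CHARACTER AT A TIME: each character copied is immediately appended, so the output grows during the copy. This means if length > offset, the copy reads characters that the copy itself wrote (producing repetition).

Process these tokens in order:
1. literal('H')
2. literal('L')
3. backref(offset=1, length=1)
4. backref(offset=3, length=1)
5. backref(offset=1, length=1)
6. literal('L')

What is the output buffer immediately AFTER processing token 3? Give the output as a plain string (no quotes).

Token 1: literal('H'). Output: "H"
Token 2: literal('L'). Output: "HL"
Token 3: backref(off=1, len=1). Copied 'L' from pos 1. Output: "HLL"

Answer: HLL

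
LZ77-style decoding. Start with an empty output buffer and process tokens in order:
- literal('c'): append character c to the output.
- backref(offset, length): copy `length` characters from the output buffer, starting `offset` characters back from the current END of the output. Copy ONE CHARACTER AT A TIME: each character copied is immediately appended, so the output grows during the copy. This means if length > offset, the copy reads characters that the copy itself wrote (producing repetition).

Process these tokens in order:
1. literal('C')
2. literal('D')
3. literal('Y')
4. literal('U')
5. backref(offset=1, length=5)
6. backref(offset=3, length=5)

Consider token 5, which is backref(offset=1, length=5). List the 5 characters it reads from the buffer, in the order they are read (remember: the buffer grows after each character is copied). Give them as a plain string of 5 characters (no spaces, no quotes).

Answer: UUUUU

Derivation:
Token 1: literal('C'). Output: "C"
Token 2: literal('D'). Output: "CD"
Token 3: literal('Y'). Output: "CDY"
Token 4: literal('U'). Output: "CDYU"
Token 5: backref(off=1, len=5). Buffer before: "CDYU" (len 4)
  byte 1: read out[3]='U', append. Buffer now: "CDYUU"
  byte 2: read out[4]='U', append. Buffer now: "CDYUUU"
  byte 3: read out[5]='U', append. Buffer now: "CDYUUUU"
  byte 4: read out[6]='U', append. Buffer now: "CDYUUUUU"
  byte 5: read out[7]='U', append. Buffer now: "CDYUUUUUU"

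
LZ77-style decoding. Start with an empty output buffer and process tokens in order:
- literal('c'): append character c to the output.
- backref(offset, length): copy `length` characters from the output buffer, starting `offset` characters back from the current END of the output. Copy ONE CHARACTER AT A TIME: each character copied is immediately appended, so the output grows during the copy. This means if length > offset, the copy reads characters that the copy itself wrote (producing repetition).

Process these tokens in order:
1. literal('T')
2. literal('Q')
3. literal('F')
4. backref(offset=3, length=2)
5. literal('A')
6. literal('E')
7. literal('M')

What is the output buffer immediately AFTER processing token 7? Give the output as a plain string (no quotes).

Token 1: literal('T'). Output: "T"
Token 2: literal('Q'). Output: "TQ"
Token 3: literal('F'). Output: "TQF"
Token 4: backref(off=3, len=2). Copied 'TQ' from pos 0. Output: "TQFTQ"
Token 5: literal('A'). Output: "TQFTQA"
Token 6: literal('E'). Output: "TQFTQAE"
Token 7: literal('M'). Output: "TQFTQAEM"

Answer: TQFTQAEM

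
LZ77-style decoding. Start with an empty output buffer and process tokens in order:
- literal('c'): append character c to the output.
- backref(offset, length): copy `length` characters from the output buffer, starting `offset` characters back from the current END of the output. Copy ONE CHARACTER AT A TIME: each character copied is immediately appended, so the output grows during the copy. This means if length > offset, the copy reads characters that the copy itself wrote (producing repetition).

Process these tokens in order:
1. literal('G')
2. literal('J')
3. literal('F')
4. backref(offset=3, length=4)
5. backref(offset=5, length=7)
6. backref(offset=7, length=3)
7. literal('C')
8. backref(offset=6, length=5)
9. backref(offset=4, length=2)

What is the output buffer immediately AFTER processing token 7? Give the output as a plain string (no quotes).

Token 1: literal('G'). Output: "G"
Token 2: literal('J'). Output: "GJ"
Token 3: literal('F'). Output: "GJF"
Token 4: backref(off=3, len=4) (overlapping!). Copied 'GJFG' from pos 0. Output: "GJFGJFG"
Token 5: backref(off=5, len=7) (overlapping!). Copied 'FGJFGFG' from pos 2. Output: "GJFGJFGFGJFGFG"
Token 6: backref(off=7, len=3). Copied 'FGJ' from pos 7. Output: "GJFGJFGFGJFGFGFGJ"
Token 7: literal('C'). Output: "GJFGJFGFGJFGFGFGJC"

Answer: GJFGJFGFGJFGFGFGJC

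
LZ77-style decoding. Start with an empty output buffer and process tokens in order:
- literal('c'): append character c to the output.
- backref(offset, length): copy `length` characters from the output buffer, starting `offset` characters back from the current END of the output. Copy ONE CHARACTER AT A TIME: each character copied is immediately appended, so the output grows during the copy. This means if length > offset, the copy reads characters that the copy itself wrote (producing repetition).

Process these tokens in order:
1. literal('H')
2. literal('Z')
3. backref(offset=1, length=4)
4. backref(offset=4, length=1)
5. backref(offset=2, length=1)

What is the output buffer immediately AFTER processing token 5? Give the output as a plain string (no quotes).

Answer: HZZZZZZZ

Derivation:
Token 1: literal('H'). Output: "H"
Token 2: literal('Z'). Output: "HZ"
Token 3: backref(off=1, len=4) (overlapping!). Copied 'ZZZZ' from pos 1. Output: "HZZZZZ"
Token 4: backref(off=4, len=1). Copied 'Z' from pos 2. Output: "HZZZZZZ"
Token 5: backref(off=2, len=1). Copied 'Z' from pos 5. Output: "HZZZZZZZ"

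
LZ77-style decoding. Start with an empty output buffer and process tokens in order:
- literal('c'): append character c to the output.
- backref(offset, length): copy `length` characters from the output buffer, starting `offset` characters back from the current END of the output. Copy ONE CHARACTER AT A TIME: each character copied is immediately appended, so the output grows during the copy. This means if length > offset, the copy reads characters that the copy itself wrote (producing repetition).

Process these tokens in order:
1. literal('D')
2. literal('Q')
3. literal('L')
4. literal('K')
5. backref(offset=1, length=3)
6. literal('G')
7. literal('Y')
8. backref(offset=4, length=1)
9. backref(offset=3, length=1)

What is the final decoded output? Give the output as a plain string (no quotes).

Token 1: literal('D'). Output: "D"
Token 2: literal('Q'). Output: "DQ"
Token 3: literal('L'). Output: "DQL"
Token 4: literal('K'). Output: "DQLK"
Token 5: backref(off=1, len=3) (overlapping!). Copied 'KKK' from pos 3. Output: "DQLKKKK"
Token 6: literal('G'). Output: "DQLKKKKG"
Token 7: literal('Y'). Output: "DQLKKKKGY"
Token 8: backref(off=4, len=1). Copied 'K' from pos 5. Output: "DQLKKKKGYK"
Token 9: backref(off=3, len=1). Copied 'G' from pos 7. Output: "DQLKKKKGYKG"

Answer: DQLKKKKGYKG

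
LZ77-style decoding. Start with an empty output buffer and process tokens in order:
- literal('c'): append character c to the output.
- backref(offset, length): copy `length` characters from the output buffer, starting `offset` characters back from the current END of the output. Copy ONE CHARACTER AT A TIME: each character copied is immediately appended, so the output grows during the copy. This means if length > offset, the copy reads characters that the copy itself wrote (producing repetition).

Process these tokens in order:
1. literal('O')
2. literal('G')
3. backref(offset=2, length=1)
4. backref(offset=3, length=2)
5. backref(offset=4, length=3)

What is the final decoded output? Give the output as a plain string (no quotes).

Answer: OGOOGGOO

Derivation:
Token 1: literal('O'). Output: "O"
Token 2: literal('G'). Output: "OG"
Token 3: backref(off=2, len=1). Copied 'O' from pos 0. Output: "OGO"
Token 4: backref(off=3, len=2). Copied 'OG' from pos 0. Output: "OGOOG"
Token 5: backref(off=4, len=3). Copied 'GOO' from pos 1. Output: "OGOOGGOO"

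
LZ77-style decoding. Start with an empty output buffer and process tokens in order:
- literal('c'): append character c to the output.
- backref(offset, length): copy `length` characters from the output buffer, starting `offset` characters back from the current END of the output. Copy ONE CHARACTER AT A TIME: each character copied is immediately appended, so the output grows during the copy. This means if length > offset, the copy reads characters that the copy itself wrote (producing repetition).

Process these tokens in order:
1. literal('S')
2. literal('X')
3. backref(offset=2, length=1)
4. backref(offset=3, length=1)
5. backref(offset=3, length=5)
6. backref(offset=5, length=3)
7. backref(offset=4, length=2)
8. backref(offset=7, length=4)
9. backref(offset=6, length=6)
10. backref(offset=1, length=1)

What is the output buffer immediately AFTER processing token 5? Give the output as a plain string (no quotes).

Answer: SXSSXSSXS

Derivation:
Token 1: literal('S'). Output: "S"
Token 2: literal('X'). Output: "SX"
Token 3: backref(off=2, len=1). Copied 'S' from pos 0. Output: "SXS"
Token 4: backref(off=3, len=1). Copied 'S' from pos 0. Output: "SXSS"
Token 5: backref(off=3, len=5) (overlapping!). Copied 'XSSXS' from pos 1. Output: "SXSSXSSXS"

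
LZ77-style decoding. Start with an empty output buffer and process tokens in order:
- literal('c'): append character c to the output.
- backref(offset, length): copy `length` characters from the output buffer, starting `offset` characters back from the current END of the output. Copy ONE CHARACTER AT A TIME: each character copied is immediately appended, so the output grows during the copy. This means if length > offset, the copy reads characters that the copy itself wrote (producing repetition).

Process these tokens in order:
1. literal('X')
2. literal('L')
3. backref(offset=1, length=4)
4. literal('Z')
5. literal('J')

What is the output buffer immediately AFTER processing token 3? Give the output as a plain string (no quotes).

Token 1: literal('X'). Output: "X"
Token 2: literal('L'). Output: "XL"
Token 3: backref(off=1, len=4) (overlapping!). Copied 'LLLL' from pos 1. Output: "XLLLLL"

Answer: XLLLLL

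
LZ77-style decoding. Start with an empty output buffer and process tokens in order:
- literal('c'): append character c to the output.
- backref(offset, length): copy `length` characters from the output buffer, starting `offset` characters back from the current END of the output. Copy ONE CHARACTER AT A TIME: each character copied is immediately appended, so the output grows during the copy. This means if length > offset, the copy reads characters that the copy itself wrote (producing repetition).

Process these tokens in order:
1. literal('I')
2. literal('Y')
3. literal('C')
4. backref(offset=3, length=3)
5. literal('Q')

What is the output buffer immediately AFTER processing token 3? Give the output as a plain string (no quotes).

Token 1: literal('I'). Output: "I"
Token 2: literal('Y'). Output: "IY"
Token 3: literal('C'). Output: "IYC"

Answer: IYC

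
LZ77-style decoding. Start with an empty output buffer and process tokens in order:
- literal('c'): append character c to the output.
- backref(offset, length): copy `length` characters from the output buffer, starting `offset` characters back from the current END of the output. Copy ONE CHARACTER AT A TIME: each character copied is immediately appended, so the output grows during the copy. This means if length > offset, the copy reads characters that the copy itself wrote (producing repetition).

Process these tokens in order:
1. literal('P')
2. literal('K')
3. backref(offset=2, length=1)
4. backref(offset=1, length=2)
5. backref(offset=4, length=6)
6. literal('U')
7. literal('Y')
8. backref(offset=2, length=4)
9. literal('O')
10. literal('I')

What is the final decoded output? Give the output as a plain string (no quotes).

Answer: PKPPPKPPPKPUYUYUYOI

Derivation:
Token 1: literal('P'). Output: "P"
Token 2: literal('K'). Output: "PK"
Token 3: backref(off=2, len=1). Copied 'P' from pos 0. Output: "PKP"
Token 4: backref(off=1, len=2) (overlapping!). Copied 'PP' from pos 2. Output: "PKPPP"
Token 5: backref(off=4, len=6) (overlapping!). Copied 'KPPPKP' from pos 1. Output: "PKPPPKPPPKP"
Token 6: literal('U'). Output: "PKPPPKPPPKPU"
Token 7: literal('Y'). Output: "PKPPPKPPPKPUY"
Token 8: backref(off=2, len=4) (overlapping!). Copied 'UYUY' from pos 11. Output: "PKPPPKPPPKPUYUYUY"
Token 9: literal('O'). Output: "PKPPPKPPPKPUYUYUYO"
Token 10: literal('I'). Output: "PKPPPKPPPKPUYUYUYOI"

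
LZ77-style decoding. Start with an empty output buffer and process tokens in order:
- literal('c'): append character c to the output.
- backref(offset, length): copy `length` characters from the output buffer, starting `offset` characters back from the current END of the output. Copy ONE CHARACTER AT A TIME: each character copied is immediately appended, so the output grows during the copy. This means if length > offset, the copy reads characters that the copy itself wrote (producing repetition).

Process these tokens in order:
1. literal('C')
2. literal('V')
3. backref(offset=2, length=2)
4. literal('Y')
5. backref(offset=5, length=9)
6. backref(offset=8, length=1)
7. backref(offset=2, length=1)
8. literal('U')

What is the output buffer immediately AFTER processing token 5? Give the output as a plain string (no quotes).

Answer: CVCVYCVCVYCVCV

Derivation:
Token 1: literal('C'). Output: "C"
Token 2: literal('V'). Output: "CV"
Token 3: backref(off=2, len=2). Copied 'CV' from pos 0. Output: "CVCV"
Token 4: literal('Y'). Output: "CVCVY"
Token 5: backref(off=5, len=9) (overlapping!). Copied 'CVCVYCVCV' from pos 0. Output: "CVCVYCVCVYCVCV"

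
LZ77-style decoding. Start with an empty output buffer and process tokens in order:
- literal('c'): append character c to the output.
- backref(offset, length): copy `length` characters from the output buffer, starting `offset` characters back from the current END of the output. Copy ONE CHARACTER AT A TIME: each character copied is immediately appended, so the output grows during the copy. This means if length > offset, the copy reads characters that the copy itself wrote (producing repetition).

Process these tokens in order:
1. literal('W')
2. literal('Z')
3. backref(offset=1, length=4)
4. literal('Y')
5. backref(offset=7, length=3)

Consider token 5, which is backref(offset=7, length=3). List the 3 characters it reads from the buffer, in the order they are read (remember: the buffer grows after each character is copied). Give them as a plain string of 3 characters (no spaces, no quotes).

Token 1: literal('W'). Output: "W"
Token 2: literal('Z'). Output: "WZ"
Token 3: backref(off=1, len=4) (overlapping!). Copied 'ZZZZ' from pos 1. Output: "WZZZZZ"
Token 4: literal('Y'). Output: "WZZZZZY"
Token 5: backref(off=7, len=3). Buffer before: "WZZZZZY" (len 7)
  byte 1: read out[0]='W', append. Buffer now: "WZZZZZYW"
  byte 2: read out[1]='Z', append. Buffer now: "WZZZZZYWZ"
  byte 3: read out[2]='Z', append. Buffer now: "WZZZZZYWZZ"

Answer: WZZ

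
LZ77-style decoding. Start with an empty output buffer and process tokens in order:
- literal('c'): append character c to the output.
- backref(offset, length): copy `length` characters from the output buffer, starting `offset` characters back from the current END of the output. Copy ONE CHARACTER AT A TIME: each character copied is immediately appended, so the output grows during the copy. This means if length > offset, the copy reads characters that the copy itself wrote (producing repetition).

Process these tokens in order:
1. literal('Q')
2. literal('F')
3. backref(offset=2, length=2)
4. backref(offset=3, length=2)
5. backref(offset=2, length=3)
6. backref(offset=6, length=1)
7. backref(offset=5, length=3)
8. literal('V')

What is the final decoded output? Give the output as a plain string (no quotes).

Answer: QFQFFQFQFFQFQV

Derivation:
Token 1: literal('Q'). Output: "Q"
Token 2: literal('F'). Output: "QF"
Token 3: backref(off=2, len=2). Copied 'QF' from pos 0. Output: "QFQF"
Token 4: backref(off=3, len=2). Copied 'FQ' from pos 1. Output: "QFQFFQ"
Token 5: backref(off=2, len=3) (overlapping!). Copied 'FQF' from pos 4. Output: "QFQFFQFQF"
Token 6: backref(off=6, len=1). Copied 'F' from pos 3. Output: "QFQFFQFQFF"
Token 7: backref(off=5, len=3). Copied 'QFQ' from pos 5. Output: "QFQFFQFQFFQFQ"
Token 8: literal('V'). Output: "QFQFFQFQFFQFQV"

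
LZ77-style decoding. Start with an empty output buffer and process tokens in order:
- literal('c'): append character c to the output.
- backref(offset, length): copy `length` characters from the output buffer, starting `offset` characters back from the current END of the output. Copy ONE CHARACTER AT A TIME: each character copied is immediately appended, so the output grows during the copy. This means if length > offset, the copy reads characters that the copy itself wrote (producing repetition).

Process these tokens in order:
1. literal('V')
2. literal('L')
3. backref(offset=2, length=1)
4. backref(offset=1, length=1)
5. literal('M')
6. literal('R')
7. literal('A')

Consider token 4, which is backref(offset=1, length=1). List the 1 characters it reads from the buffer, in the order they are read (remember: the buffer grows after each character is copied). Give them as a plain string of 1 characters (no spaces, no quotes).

Answer: V

Derivation:
Token 1: literal('V'). Output: "V"
Token 2: literal('L'). Output: "VL"
Token 3: backref(off=2, len=1). Copied 'V' from pos 0. Output: "VLV"
Token 4: backref(off=1, len=1). Buffer before: "VLV" (len 3)
  byte 1: read out[2]='V', append. Buffer now: "VLVV"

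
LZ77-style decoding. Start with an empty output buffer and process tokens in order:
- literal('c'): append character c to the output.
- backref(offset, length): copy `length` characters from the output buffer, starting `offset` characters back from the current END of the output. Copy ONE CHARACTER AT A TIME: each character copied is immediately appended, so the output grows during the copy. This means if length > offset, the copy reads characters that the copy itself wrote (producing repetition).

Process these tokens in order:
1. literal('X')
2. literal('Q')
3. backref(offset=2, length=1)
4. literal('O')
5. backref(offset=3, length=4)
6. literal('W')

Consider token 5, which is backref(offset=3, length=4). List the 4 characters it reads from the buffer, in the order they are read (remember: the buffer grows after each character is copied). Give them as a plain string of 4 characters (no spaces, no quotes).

Token 1: literal('X'). Output: "X"
Token 2: literal('Q'). Output: "XQ"
Token 3: backref(off=2, len=1). Copied 'X' from pos 0. Output: "XQX"
Token 4: literal('O'). Output: "XQXO"
Token 5: backref(off=3, len=4). Buffer before: "XQXO" (len 4)
  byte 1: read out[1]='Q', append. Buffer now: "XQXOQ"
  byte 2: read out[2]='X', append. Buffer now: "XQXOQX"
  byte 3: read out[3]='O', append. Buffer now: "XQXOQXO"
  byte 4: read out[4]='Q', append. Buffer now: "XQXOQXOQ"

Answer: QXOQ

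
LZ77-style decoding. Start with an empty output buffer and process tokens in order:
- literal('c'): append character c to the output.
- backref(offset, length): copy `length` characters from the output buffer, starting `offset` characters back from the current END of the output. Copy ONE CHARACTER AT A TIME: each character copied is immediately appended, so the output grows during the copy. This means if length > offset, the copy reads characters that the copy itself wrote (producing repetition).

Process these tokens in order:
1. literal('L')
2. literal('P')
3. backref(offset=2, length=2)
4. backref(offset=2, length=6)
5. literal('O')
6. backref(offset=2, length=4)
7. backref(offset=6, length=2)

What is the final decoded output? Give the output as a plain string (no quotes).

Token 1: literal('L'). Output: "L"
Token 2: literal('P'). Output: "LP"
Token 3: backref(off=2, len=2). Copied 'LP' from pos 0. Output: "LPLP"
Token 4: backref(off=2, len=6) (overlapping!). Copied 'LPLPLP' from pos 2. Output: "LPLPLPLPLP"
Token 5: literal('O'). Output: "LPLPLPLPLPO"
Token 6: backref(off=2, len=4) (overlapping!). Copied 'POPO' from pos 9. Output: "LPLPLPLPLPOPOPO"
Token 7: backref(off=6, len=2). Copied 'PO' from pos 9. Output: "LPLPLPLPLPOPOPOPO"

Answer: LPLPLPLPLPOPOPOPO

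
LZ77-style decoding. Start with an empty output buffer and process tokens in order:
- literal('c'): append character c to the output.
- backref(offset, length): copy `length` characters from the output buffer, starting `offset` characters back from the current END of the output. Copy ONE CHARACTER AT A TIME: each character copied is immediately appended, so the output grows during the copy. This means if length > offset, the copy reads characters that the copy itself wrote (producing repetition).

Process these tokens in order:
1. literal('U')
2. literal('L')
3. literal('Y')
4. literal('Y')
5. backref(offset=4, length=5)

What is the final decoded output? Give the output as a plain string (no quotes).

Token 1: literal('U'). Output: "U"
Token 2: literal('L'). Output: "UL"
Token 3: literal('Y'). Output: "ULY"
Token 4: literal('Y'). Output: "ULYY"
Token 5: backref(off=4, len=5) (overlapping!). Copied 'ULYYU' from pos 0. Output: "ULYYULYYU"

Answer: ULYYULYYU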